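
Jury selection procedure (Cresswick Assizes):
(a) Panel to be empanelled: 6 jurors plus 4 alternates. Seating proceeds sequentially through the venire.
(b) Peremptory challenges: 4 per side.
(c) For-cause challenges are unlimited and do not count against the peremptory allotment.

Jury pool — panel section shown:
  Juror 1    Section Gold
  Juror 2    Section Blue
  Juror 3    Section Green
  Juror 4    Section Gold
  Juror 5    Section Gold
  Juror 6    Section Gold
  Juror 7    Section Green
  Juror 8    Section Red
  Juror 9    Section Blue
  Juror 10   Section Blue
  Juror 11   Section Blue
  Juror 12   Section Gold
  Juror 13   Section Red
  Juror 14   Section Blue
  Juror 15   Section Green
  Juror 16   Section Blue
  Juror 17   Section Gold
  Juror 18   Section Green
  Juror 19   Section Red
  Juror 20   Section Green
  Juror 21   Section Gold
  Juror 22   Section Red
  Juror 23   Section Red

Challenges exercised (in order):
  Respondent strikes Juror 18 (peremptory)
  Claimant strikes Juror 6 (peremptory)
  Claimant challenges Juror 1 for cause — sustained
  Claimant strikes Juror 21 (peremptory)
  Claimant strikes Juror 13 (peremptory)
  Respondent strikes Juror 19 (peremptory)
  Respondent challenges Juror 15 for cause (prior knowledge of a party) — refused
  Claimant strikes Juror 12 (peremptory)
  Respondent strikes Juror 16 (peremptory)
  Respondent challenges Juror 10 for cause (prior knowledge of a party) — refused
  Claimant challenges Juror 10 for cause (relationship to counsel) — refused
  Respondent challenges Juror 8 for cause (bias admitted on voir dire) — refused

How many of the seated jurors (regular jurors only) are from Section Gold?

2

Removed: #1, #6, #12, #13, #16, #18, #19, #21.
Seated jurors 1–6: #2, #3, #4, #5, #7, #8 (alternates #9, #10, #11, #14 not counted).
Of those, in Section Gold: #4, #5 → 2.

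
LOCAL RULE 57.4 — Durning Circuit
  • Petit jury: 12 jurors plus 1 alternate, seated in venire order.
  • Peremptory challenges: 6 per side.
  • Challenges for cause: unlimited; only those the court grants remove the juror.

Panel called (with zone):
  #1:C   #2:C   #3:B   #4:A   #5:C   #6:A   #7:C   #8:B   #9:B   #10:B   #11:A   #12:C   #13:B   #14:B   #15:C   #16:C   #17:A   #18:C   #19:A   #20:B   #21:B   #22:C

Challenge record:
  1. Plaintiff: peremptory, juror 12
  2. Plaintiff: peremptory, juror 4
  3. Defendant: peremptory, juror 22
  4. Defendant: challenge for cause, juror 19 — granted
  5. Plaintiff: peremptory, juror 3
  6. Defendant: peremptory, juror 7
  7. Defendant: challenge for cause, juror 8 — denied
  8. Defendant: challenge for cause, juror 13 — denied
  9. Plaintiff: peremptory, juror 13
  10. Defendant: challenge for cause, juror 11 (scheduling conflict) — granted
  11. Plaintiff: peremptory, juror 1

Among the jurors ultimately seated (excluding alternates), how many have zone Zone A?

Removed: #1, #3, #4, #7, #11, #12, #13, #19, #22.
Seated jurors 1–12: #2, #5, #6, #8, #9, #10, #14, #15, #16, #17, #18, #20 (alternates #21 not counted).
Of those, in Zone A: #6, #17 → 2.

2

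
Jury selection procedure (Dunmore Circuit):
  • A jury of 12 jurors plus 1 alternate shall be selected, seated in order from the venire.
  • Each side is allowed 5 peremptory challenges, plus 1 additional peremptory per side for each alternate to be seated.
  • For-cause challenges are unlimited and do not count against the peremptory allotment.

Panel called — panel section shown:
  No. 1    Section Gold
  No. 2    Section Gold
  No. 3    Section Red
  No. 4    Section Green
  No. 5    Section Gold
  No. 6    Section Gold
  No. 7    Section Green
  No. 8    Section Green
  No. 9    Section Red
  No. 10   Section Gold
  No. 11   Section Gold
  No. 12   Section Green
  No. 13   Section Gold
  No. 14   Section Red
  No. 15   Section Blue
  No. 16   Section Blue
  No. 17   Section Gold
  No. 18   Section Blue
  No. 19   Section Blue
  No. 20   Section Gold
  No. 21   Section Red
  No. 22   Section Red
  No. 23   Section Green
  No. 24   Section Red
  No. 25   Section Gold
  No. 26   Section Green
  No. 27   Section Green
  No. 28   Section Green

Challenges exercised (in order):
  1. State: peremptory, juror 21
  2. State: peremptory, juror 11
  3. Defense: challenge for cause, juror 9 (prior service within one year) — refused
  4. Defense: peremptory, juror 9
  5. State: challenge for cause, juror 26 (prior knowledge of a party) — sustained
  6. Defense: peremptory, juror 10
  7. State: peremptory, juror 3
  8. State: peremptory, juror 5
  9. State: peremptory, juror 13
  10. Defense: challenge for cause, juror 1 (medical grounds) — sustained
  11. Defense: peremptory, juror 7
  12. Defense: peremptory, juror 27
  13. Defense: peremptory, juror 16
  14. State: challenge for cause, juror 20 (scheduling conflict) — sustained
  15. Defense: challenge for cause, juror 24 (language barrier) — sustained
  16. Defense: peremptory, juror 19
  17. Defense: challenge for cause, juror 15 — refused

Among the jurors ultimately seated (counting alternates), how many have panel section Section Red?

Removed: #1, #3, #5, #7, #9, #10, #11, #13, #16, #19, #20, #21, #24, #26, #27.
Seated (13 incl. alternates): #2, #4, #6, #8, #12, #14, #15, #17, #18, #22, #23, #25, #28.
Of those, in Section Red: #14, #22 → 2.

2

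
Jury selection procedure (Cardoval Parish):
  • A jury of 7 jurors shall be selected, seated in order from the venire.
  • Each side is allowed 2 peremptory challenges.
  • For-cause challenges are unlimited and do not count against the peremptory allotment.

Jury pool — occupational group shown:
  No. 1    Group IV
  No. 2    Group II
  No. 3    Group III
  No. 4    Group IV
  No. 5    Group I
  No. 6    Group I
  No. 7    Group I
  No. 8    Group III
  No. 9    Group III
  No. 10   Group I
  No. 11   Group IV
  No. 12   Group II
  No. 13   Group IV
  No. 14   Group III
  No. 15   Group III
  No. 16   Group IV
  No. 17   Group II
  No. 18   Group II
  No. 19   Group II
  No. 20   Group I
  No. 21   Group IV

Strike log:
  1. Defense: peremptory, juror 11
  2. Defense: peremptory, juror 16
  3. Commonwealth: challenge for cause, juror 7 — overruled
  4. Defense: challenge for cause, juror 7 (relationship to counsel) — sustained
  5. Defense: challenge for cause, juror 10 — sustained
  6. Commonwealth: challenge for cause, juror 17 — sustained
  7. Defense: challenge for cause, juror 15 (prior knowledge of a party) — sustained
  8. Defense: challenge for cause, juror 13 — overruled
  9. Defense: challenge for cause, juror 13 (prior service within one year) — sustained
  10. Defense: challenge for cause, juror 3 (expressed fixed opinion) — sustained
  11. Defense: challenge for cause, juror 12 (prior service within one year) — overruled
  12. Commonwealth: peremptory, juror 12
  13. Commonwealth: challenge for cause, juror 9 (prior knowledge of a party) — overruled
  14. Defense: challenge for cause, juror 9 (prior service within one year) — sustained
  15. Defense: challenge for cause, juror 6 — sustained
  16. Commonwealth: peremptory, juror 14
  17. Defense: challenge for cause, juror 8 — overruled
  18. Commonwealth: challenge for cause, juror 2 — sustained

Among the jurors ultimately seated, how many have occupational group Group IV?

2

Removed: #2, #3, #6, #7, #9, #10, #11, #12, #13, #14, #15, #16, #17.
Seated jurors 1–7: #1, #4, #5, #8, #18, #19, #20.
Of those, in Group IV: #1, #4 → 2.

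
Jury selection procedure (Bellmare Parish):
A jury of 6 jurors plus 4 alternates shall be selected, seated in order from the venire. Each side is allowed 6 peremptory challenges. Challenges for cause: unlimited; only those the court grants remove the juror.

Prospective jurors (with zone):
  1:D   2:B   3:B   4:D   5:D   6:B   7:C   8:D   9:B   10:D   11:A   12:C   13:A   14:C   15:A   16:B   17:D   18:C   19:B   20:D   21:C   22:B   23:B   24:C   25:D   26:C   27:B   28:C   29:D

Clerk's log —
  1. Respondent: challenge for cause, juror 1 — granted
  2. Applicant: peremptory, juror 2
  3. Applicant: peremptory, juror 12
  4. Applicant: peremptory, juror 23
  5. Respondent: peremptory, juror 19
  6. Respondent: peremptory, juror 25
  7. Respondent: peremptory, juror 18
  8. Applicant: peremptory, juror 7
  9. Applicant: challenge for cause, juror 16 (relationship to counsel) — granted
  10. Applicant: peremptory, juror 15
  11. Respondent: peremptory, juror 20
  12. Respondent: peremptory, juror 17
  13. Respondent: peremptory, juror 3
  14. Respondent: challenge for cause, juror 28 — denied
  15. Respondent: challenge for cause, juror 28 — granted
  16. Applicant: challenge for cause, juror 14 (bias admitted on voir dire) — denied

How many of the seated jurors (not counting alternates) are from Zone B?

Removed: #1, #2, #3, #7, #12, #15, #16, #17, #18, #19, #20, #23, #25, #28.
Seated jurors 1–6: #4, #5, #6, #8, #9, #10 (alternates #11, #13, #14, #21 not counted).
Of those, in Zone B: #6, #9 → 2.

2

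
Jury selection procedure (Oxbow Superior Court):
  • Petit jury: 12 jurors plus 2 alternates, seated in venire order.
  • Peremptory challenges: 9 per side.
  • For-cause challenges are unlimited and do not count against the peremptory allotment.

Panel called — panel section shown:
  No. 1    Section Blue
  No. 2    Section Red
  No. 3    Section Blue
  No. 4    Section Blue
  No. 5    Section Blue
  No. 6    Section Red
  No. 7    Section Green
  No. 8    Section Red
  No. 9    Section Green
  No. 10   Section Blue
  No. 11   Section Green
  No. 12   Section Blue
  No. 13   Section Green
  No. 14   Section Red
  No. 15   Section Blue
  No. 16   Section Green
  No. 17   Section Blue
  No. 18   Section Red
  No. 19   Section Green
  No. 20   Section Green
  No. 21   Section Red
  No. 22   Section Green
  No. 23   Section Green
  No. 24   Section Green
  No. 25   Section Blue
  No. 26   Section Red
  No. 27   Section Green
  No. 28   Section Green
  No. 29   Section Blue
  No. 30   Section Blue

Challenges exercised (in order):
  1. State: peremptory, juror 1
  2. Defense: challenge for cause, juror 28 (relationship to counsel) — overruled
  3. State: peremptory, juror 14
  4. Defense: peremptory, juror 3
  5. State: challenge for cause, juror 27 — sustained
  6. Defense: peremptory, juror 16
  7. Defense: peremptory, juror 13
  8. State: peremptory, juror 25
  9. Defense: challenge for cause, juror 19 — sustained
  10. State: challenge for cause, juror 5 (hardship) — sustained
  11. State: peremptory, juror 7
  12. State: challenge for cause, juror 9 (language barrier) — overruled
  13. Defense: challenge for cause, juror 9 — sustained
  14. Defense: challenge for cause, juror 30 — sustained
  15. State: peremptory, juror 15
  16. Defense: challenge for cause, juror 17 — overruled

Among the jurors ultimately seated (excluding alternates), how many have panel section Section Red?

Removed: #1, #3, #5, #7, #9, #13, #14, #15, #16, #19, #25, #27, #30.
Seated jurors 1–12: #2, #4, #6, #8, #10, #11, #12, #17, #18, #20, #21, #22 (alternates #23, #24 not counted).
Of those, in Section Red: #2, #6, #8, #18, #21 → 5.

5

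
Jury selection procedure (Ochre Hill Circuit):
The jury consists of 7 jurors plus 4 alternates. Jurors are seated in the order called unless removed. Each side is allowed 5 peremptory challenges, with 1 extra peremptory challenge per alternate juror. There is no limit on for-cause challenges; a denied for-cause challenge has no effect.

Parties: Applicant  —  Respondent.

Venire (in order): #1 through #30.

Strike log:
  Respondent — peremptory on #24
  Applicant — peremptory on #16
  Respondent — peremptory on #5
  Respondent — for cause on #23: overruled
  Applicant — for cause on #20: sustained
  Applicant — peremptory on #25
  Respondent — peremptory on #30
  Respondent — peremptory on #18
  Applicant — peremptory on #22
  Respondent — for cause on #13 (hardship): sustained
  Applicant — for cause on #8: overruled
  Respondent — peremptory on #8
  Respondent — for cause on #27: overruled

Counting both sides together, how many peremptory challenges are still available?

Applicant allotment: 5 base + 1 × 4 alternates = 9. Respondent allotment: 5 base + 1 × 4 alternates = 9.
Applicant peremptories used: #16, #25, #22 — 3 (for-cause on #20, #8 don't count).
Respondent peremptories used: #24, #5, #30, #18, #8 — 5 (for-cause on #23, #13, #27 don't count).
Remaining: (9 − 3) + (9 − 5) = 10.

10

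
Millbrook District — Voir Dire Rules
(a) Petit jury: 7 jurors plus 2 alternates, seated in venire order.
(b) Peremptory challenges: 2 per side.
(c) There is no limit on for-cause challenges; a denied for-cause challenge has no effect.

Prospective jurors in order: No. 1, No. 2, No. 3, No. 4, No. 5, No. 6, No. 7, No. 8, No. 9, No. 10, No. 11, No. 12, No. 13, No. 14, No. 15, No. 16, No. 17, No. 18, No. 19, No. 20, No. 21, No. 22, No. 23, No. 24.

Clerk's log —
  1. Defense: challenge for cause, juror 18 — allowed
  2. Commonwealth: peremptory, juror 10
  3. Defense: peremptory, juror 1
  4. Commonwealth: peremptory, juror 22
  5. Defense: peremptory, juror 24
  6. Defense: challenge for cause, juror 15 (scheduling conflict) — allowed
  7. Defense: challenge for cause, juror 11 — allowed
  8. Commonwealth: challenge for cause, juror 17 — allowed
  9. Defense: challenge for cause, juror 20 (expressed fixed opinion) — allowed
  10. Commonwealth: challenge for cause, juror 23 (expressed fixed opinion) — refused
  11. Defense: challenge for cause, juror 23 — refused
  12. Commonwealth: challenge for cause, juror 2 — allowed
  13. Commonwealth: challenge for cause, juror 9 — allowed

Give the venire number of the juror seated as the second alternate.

Removed: #1, #2, #9, #10, #11, #15, #17, #18, #20, #22, #24. (#23 stays — for-cause denied.)
Seating in order: seats 1–7 → #3, #4, #5, #6, #7, #8, #12; alternates → #13, #14.
So alternate 2 is #14.

14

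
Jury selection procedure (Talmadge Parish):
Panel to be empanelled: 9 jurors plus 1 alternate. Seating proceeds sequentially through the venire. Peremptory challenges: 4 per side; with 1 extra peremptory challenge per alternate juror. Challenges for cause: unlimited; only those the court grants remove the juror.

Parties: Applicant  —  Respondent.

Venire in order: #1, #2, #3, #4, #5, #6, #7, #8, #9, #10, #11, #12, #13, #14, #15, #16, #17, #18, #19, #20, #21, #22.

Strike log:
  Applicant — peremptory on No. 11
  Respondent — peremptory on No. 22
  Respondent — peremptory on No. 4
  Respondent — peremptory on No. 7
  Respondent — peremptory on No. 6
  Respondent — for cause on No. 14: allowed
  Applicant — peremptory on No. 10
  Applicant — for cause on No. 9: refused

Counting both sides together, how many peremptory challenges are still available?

Applicant allotment: 4 base + 1 × 1 alternate = 5. Respondent allotment: 4 base + 1 × 1 alternate = 5.
Applicant peremptories used: #11, #10 — 2 (the for-cause on #9 doesn't count).
Respondent peremptories used: #22, #4, #7, #6 — 4 (the for-cause on #14 doesn't count).
Remaining: (5 − 2) + (5 − 4) = 4.

4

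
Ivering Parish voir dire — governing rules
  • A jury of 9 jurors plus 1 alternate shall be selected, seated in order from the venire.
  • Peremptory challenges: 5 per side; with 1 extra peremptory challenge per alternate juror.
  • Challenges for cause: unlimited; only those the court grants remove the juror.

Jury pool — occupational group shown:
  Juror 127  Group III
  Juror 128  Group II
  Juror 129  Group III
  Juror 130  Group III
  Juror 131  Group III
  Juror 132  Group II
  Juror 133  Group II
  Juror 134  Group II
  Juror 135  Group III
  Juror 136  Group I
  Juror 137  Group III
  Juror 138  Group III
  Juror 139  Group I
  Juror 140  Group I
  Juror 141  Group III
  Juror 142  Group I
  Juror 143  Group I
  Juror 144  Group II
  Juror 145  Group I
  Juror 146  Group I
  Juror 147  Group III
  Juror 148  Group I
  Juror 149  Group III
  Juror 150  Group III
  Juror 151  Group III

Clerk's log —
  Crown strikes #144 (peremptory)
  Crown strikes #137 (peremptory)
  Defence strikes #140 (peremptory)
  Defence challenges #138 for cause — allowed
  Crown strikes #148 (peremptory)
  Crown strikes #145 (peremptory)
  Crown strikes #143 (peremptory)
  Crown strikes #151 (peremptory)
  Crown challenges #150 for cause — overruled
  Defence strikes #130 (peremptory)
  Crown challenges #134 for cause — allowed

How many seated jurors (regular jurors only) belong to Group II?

Removed: #130, #134, #137, #138, #140, #143, #144, #145, #148, #151.
Seated jurors 1–9: #127, #128, #129, #131, #132, #133, #135, #136, #139 (alternates #141 not counted).
Of those, in Group II: #128, #132, #133 → 3.

3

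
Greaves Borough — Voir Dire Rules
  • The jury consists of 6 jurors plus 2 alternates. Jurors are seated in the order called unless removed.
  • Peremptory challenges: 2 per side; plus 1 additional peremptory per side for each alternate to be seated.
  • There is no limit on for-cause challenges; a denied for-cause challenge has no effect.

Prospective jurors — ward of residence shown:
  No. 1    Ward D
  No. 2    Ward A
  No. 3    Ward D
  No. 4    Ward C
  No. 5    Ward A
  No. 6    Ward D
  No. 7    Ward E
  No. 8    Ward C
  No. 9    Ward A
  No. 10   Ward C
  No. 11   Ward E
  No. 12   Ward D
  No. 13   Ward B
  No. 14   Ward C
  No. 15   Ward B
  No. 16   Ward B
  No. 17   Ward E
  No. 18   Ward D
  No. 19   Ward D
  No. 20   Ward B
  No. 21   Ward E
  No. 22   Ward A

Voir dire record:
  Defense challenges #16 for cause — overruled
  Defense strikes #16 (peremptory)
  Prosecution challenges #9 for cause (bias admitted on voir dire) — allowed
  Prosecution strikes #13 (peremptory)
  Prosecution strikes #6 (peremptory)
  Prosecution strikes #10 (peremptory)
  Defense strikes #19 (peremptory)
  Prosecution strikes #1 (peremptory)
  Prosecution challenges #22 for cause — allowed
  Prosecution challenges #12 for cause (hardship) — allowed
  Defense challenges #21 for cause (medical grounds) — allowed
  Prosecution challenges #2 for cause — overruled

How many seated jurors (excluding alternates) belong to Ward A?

Removed: #1, #6, #9, #10, #12, #13, #16, #19, #21, #22.
Seated jurors 1–6: #2, #3, #4, #5, #7, #8 (alternates #11, #14 not counted).
Of those, in Ward A: #2, #5 → 2.

2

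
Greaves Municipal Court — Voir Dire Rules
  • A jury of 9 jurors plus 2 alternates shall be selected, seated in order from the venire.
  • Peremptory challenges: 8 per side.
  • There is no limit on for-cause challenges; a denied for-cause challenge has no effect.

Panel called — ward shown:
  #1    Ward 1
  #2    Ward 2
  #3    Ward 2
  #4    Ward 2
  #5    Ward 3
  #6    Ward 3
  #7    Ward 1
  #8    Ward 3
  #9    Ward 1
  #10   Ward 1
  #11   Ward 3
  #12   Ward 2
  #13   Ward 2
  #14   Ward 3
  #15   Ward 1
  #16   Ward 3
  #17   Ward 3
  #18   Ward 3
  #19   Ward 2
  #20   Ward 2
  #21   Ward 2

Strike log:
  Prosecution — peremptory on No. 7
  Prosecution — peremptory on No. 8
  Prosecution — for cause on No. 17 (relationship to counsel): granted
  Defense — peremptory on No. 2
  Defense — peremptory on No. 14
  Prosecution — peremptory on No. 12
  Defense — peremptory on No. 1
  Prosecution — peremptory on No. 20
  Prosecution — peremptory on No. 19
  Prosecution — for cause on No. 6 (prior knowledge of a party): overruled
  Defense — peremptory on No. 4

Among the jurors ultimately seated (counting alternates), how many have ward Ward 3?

Removed: #1, #2, #4, #7, #8, #12, #14, #17, #19, #20.
Seated (11 incl. alternates): #3, #5, #6, #9, #10, #11, #13, #15, #16, #18, #21.
Of those, in Ward 3: #5, #6, #11, #16, #18 → 5.

5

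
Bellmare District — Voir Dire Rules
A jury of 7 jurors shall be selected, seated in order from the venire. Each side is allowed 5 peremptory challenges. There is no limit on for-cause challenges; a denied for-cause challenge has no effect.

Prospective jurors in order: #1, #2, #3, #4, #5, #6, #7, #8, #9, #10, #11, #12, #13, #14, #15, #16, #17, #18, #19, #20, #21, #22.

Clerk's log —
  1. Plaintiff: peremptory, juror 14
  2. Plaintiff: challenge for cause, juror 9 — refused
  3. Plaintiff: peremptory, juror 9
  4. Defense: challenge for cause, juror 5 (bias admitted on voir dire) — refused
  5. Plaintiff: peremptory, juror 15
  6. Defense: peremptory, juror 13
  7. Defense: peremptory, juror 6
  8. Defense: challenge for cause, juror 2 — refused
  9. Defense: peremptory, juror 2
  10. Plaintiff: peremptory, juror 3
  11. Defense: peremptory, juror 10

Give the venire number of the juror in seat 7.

12

Removed: #2, #3, #6, #9, #10, #13, #14, #15. (#5 stays — for-cause denied.)
Filling seats in venire order through position 7: #1, #4, #5, #7, #8, #11, #12.
So seat 7 is #12.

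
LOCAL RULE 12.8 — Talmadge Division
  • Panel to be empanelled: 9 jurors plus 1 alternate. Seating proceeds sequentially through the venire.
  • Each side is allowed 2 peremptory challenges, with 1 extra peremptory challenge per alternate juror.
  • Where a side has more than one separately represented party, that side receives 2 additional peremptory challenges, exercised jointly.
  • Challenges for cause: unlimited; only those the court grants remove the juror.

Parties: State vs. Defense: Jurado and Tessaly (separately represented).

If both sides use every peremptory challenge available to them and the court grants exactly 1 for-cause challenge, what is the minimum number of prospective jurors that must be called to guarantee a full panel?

Seats to fill: 9 + 1 alternates = 10.
Peremptories — State: 2 + 1×1 = 3; Defense: 2 + 1×1 + 2 = 5; total 8.
For-cause removals: 1.
Minimum venire: 10 + 8 + 1 = 19.

19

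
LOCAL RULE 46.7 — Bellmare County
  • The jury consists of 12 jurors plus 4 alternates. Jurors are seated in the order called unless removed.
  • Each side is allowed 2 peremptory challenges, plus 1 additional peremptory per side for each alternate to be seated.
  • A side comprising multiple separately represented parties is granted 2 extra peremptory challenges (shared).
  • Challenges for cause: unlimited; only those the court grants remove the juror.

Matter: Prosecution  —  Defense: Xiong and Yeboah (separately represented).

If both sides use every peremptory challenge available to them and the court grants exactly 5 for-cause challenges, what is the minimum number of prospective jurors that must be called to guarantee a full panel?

Seats to fill: 12 + 4 alternates = 16.
Peremptories — Prosecution: 2 + 1×4 = 6; Defense: 2 + 1×4 + 2 = 8; total 14.
For-cause removals: 5.
Minimum venire: 16 + 14 + 5 = 35.

35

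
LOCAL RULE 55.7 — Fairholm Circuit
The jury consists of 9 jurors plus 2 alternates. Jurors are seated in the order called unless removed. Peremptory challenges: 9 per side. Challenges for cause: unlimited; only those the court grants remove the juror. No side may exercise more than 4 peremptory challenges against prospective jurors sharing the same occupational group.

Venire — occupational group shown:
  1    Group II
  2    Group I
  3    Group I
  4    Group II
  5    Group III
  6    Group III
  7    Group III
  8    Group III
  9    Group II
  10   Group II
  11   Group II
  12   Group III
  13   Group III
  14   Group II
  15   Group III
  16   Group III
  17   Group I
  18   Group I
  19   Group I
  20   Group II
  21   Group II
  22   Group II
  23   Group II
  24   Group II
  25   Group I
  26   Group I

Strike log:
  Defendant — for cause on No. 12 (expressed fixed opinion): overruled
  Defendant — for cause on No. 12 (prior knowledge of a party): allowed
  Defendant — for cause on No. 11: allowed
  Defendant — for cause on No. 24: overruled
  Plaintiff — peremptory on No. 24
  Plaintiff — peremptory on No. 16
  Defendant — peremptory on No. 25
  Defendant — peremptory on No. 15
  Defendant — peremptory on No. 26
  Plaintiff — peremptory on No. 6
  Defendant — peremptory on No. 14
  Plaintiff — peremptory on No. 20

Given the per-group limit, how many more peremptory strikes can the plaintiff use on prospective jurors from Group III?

Plaintiff peremptories so far: #24, #16, #6, #20 — 4 of 9 used, 5 left overall.
Against Group III: #16, #6 — 2 used; per-group cap 4 leaves 2.
Binding limit: min(5, 2) = 2.

2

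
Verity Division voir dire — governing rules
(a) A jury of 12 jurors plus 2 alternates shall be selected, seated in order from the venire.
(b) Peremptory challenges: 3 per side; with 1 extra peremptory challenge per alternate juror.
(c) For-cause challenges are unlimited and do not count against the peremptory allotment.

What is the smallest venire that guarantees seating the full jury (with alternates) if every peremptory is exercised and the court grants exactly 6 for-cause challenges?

Seats to fill: 12 + 2 alternates = 14.
Peremptories: 3 + 1×2 = 5 per side × 2 sides = 10.
For-cause removals: 6.
Minimum venire: 14 + 10 + 6 = 30.

30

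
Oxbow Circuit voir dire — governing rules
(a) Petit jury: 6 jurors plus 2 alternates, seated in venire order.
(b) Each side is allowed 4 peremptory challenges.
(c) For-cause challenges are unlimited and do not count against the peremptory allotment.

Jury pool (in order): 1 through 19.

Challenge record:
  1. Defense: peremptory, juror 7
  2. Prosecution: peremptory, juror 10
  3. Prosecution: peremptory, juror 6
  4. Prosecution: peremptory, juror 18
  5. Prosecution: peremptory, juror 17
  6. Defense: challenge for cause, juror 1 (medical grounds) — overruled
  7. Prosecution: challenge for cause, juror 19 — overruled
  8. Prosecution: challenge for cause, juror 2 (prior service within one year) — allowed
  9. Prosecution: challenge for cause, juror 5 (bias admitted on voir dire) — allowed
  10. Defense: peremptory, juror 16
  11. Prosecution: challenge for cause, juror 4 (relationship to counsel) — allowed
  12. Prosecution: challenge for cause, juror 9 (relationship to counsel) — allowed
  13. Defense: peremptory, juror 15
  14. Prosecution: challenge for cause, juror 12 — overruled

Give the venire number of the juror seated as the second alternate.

Removed: #2, #4, #5, #6, #7, #9, #10, #15, #16, #17, #18. (#1, #12, #19 stay — for-cause denied.)
Filling seats in venire order through position 8: #1, #3, #8, #11, #12, #13, #14, #19.
So alternate 2 is #19.

19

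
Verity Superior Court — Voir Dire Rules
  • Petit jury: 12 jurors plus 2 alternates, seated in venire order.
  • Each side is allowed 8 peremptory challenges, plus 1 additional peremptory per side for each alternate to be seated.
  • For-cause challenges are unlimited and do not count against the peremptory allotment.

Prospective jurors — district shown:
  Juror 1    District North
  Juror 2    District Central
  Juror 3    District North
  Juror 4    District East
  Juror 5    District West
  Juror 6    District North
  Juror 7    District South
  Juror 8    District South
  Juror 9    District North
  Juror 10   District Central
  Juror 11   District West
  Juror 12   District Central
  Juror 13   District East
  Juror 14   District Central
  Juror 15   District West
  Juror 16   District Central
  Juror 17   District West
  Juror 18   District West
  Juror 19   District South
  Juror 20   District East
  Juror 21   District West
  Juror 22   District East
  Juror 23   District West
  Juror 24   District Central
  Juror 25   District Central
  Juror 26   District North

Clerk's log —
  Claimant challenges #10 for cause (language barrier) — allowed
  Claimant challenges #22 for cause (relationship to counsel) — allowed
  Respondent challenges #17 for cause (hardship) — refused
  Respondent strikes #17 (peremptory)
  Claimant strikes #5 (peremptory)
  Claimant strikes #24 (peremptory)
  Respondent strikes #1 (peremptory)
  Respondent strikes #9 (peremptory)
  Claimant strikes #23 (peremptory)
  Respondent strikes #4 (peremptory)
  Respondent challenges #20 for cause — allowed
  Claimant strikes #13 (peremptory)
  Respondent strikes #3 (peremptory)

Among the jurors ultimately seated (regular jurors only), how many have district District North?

1

Removed: #1, #3, #4, #5, #9, #10, #13, #17, #20, #22, #23, #24.
Seated jurors 1–12: #2, #6, #7, #8, #11, #12, #14, #15, #16, #18, #19, #21 (alternates #25, #26 not counted).
Of those, in District North: #6 → 1.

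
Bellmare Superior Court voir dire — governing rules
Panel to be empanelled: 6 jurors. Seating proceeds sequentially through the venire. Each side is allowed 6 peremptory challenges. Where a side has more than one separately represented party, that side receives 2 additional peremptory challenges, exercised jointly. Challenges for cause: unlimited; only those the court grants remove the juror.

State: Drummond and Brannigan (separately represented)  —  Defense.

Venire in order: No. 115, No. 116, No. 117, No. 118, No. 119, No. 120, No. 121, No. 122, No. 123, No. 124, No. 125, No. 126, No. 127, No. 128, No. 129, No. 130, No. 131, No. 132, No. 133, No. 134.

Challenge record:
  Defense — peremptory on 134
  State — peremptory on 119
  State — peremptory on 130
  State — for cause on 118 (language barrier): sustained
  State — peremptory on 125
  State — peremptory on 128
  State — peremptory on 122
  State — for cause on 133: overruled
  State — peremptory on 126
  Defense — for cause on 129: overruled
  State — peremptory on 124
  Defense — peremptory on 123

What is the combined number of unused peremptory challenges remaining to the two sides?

State allotment: 6 base + 2 multi-party = 8. Defense allotment: 6.
State peremptories used: #119, #130, #125, #128, #122, #126, #124 — 7 (for-cause on #118, #133 don't count).
Defense peremptories used: #134, #123 — 2 (the for-cause on #129 doesn't count).
Remaining: (8 − 7) + (6 − 2) = 5.

5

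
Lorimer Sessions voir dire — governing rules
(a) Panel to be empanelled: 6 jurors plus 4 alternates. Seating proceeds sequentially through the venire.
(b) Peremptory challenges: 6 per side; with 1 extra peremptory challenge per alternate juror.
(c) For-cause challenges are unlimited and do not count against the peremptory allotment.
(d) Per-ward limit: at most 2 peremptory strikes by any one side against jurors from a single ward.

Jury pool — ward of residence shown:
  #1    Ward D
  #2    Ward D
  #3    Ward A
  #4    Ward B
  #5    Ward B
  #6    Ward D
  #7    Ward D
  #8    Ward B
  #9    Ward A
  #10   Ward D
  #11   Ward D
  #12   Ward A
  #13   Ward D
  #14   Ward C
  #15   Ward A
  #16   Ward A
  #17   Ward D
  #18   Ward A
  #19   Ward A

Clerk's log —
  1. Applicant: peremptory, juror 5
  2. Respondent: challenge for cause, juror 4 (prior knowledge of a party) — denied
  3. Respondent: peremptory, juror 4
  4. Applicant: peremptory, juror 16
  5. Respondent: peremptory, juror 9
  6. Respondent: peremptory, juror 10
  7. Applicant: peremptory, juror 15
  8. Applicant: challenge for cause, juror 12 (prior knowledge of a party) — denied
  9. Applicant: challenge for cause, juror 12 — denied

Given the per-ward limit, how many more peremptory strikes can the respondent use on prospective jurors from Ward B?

1

Respondent peremptories so far: #4, #9, #10 — 3 of 10 used, 7 left overall.
Against Ward B: #4 — 1 used; per-ward cap 2 leaves 1.
Binding limit: min(7, 1) = 1.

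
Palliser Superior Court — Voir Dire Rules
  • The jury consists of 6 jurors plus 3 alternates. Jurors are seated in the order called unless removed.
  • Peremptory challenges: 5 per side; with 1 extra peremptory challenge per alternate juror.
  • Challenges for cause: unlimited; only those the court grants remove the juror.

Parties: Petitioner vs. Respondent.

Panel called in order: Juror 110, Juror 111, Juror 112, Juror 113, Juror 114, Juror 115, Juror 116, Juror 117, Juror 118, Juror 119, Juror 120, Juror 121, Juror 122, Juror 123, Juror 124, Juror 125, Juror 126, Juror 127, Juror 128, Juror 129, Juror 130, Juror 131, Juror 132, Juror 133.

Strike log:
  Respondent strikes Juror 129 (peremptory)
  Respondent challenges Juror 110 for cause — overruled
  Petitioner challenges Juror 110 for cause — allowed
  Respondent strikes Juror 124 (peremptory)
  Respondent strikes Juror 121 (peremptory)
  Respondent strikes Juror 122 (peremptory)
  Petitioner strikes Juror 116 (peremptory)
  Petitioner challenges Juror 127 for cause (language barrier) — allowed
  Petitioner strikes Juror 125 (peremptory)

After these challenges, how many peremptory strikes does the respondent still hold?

Respondent allotment: 5 base + 1 × 3 alternates = 8.
Respondent peremptories used: #129, #124, #121, #122 — 4 (the for-cause on #110 doesn't count).
Remaining: 8 − 4 = 4.

4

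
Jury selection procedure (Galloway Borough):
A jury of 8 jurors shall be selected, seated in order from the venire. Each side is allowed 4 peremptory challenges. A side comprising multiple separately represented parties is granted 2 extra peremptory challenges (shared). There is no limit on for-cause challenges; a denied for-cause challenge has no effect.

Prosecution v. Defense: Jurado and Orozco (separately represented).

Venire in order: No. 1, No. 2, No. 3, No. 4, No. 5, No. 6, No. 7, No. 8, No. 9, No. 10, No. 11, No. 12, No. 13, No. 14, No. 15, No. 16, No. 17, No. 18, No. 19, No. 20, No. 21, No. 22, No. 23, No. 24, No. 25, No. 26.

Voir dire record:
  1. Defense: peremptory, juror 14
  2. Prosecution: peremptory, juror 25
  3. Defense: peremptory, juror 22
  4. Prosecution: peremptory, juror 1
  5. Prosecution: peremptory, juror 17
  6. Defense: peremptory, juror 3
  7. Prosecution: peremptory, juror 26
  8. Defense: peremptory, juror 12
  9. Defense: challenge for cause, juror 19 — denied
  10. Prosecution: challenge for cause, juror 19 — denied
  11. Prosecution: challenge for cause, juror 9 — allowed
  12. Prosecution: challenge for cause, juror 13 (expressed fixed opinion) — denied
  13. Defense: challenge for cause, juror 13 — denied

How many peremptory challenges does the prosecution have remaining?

Prosecution allotment: 4.
Prosecution peremptories used: #25, #1, #17, #26 — 4 (for-cause on #19, #9, #13 don't count).
Remaining: 4 − 4 = 0.

0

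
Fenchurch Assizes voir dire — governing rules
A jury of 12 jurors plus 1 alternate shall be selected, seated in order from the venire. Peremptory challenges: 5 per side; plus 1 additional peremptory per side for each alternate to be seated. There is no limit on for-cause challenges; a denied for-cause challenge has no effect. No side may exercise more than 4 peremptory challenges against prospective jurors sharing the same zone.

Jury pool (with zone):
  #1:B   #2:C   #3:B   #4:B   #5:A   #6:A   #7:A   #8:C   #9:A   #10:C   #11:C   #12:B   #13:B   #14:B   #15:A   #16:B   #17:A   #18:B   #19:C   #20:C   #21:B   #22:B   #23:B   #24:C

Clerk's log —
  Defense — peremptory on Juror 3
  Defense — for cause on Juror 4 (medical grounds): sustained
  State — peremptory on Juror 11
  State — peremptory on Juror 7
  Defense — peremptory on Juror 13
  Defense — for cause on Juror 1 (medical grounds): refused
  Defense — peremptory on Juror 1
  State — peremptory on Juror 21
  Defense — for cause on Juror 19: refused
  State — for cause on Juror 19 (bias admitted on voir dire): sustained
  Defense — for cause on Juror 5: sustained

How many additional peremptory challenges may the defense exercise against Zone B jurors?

Defense peremptories so far: #3, #13, #1 — 3 of 6 used, 3 left overall.
Against Zone B: #3, #13, #1 — 3 used; per-zone cap 4 leaves 1.
Binding limit: min(3, 1) = 1.

1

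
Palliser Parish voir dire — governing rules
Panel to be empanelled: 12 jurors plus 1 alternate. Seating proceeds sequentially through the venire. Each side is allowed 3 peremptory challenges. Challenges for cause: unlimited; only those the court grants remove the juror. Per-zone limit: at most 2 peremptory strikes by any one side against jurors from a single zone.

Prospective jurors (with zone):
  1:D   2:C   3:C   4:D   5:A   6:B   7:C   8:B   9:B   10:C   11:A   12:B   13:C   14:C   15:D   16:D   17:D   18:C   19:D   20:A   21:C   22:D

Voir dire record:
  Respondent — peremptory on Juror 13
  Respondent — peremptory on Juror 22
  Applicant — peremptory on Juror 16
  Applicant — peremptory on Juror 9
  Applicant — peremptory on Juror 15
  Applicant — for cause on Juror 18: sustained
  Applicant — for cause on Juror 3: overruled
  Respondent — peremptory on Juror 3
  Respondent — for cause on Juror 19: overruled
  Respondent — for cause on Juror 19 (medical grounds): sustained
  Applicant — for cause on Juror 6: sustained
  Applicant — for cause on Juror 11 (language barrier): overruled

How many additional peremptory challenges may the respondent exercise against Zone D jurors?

0

Respondent peremptories so far: #13, #22, #3 — 3 of 3 used, 0 left overall.
Against Zone D: #22 — 1 used; per-zone cap 2 leaves 1.
Binding limit: min(0, 1) = 0.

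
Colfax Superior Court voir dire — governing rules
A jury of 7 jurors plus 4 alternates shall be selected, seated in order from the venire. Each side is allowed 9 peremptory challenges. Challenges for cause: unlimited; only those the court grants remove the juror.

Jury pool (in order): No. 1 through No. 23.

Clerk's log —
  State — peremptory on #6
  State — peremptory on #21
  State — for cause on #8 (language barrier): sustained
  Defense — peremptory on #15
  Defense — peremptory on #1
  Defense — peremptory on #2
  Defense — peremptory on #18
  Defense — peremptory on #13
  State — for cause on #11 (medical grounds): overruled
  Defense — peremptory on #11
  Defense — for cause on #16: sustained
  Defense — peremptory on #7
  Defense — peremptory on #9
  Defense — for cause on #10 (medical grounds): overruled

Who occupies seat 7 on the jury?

17

Removed: #1, #2, #6, #7, #8, #9, #11, #13, #15, #16, #18, #21. (#10 stays — for-cause denied.)
Filling seats in venire order through position 7: #3, #4, #5, #10, #12, #14, #17.
So seat 7 is #17.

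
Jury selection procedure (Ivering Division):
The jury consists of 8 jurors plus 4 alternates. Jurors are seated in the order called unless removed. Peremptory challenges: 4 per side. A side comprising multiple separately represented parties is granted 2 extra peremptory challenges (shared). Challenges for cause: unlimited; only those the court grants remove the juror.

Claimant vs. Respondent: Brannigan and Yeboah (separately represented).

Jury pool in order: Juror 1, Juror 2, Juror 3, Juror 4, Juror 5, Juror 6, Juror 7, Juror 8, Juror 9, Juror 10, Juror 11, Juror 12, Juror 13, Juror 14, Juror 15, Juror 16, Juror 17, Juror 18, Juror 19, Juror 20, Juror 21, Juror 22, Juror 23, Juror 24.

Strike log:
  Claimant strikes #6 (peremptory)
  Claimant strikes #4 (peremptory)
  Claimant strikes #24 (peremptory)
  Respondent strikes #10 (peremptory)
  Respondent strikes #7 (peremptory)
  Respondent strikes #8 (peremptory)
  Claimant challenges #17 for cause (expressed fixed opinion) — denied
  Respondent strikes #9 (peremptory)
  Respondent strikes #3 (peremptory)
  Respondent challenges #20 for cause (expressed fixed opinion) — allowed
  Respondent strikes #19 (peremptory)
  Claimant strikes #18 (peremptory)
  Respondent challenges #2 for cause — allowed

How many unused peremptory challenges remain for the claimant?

Claimant allotment: 4.
Claimant peremptories used: #6, #4, #24, #18 — 4 (the for-cause on #17 doesn't count).
Remaining: 4 − 4 = 0.

0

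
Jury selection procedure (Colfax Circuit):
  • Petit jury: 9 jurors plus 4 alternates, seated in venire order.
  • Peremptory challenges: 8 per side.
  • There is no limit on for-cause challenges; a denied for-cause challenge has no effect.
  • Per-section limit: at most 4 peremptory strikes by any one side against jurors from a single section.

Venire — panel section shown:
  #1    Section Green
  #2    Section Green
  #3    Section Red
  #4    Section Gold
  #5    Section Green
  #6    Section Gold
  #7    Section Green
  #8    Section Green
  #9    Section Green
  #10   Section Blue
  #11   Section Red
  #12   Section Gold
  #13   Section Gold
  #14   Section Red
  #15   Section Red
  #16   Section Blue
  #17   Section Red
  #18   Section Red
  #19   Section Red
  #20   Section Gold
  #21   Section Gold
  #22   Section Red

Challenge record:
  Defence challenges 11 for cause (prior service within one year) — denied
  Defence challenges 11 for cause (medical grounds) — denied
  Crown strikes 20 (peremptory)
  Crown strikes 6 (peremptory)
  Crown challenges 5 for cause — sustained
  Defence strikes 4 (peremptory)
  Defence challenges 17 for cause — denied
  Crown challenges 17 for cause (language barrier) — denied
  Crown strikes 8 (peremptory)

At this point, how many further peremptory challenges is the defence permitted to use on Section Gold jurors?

3

Defence peremptories so far: #4 — 1 of 8 used, 7 left overall.
Against Section Gold: #4 — 1 used; per-section cap 4 leaves 3.
Binding limit: min(7, 3) = 3.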